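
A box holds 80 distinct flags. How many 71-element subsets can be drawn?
C(80,71) = 80!/(71!×9!) = 231900297200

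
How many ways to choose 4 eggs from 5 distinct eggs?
C(5,4) = 5!/(4!×1!) = 5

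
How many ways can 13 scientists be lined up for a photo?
13! = 6227020800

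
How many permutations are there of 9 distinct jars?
9! = 362880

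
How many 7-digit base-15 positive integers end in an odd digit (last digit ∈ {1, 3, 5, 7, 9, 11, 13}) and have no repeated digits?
Last∈{1,3,5,7,9,11,13}. Last=0: 0. Last nonzero: 7×13×P(13,5) = 14054040. Total = 14054040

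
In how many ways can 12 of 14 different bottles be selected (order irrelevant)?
C(14,12) = 14!/(12!×2!) = 91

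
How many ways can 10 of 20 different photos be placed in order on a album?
P(20,10) = 20!/(20-10)! = 670442572800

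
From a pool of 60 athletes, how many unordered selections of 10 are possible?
C(60,10) = 60!/(10!×50!) = 75394027566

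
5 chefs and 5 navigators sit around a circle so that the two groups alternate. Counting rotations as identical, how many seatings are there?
Fix one of the chefs: (5-1)! ways for the remaining chefs, × 5! ways for the navigators = 24 × 120 = 2880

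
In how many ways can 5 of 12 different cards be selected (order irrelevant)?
C(12,5) = 12!/(5!×7!) = 792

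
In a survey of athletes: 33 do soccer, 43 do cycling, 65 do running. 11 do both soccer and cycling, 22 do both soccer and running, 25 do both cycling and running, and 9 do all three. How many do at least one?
|A∪B∪C| = 33+43+65-11-22-25+9 = 92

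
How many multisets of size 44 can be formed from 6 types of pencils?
C(44+6-1, 6-1) = C(49, 5) = 1906884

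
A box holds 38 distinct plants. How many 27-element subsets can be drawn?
C(38,27) = 38!/(27!×11!) = 1203322288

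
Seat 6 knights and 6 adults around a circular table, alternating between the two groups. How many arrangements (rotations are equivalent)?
Fix one of the knights: (6-1)! ways for the remaining knights, × 6! ways for the adults = 120 × 720 = 86400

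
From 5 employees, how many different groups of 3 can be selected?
C(5,3) = 5!/(3!×2!) = 10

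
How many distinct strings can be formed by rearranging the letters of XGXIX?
5! / (3! × 1! × 1!) = 20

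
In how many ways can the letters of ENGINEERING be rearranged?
11! / (3! × 3! × 2! × 2! × 1!) = 277200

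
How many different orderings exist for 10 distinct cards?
10! = 3628800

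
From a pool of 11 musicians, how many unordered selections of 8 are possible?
C(11,8) = 11!/(8!×3!) = 165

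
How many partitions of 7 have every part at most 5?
Let r_j(i) = number of partitions of i into parts ≤ j, for i = 0..7. r_1(i) = 1 for all i; r_j(i) = r_{j-1}(i) + r_j(i-j). Rows j = 2..5: ≤2: 1 1 2 2 3 3 4 4; ≤3: 1 1 2 3 4 5 7 8; ≤4: 1 1 2 3 5 6 9 11; ≤5: 1 1 2 3 5 7 10 13. r_5(7) = 13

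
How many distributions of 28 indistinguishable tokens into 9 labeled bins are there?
C(28+9-1, 9-1) = C(36, 8) = 30260340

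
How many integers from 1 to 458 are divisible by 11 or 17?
⌊458/11⌋ + ⌊458/17⌋ - ⌊458/187⌋ = 41 + 26 - 2 = 65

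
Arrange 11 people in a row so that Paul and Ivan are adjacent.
Treat as block: (11-1)! × 2! = 3628800 × 2 = 7257600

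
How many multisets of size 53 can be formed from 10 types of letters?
C(53+10-1, 10-1) = C(62, 9) = 20286591270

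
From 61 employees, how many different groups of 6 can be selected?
C(61,6) = 61!/(6!×55!) = 55525372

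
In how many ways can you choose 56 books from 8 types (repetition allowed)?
C(56+8-1, 8-1) = C(63, 7) = 553270671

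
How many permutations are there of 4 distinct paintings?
4! = 24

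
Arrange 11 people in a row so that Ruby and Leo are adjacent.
Treat as block: (11-1)! × 2! = 3628800 × 2 = 7257600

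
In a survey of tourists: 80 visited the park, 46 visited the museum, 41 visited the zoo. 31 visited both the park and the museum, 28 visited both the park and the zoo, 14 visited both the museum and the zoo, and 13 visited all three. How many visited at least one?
|A∪B∪C| = 80+46+41-31-28-14+13 = 107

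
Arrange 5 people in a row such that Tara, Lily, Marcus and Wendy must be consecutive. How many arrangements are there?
Treat the 4 as one block: (5-4+1)! × 4! = 2 × 24 = 48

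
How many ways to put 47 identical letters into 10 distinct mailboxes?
C(47+10-1, 10-1) = C(56, 9) = 7575968400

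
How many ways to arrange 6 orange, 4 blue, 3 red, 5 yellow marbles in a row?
18! / (6! × 4! × 3! × 5!) = 514594080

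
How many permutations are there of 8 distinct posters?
8! = 40320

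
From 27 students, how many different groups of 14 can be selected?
C(27,14) = 27!/(14!×13!) = 20058300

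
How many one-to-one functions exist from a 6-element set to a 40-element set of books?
P(40,6) = 40!/(40-6)! = 2763633600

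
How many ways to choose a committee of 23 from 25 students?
C(25,23) = 25!/(23!×2!) = 300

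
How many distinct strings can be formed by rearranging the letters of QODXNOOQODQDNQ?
14! / (3! × 4! × 4! × 1! × 2!) = 12612600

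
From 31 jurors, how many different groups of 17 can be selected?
C(31,17) = 31!/(17!×14!) = 265182525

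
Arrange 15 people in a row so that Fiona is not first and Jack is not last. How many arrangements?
By inclusion-exclusion: 15! - 2×(15-1)! + (15-2)! = 1307674368000 - 174356582400 + 6227020800 = 1139544806400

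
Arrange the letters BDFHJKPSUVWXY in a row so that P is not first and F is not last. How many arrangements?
By inclusion-exclusion: 13! - 2×(13-1)! + (13-2)! = 6227020800 - 958003200 + 39916800 = 5308934400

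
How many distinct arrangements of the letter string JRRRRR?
6! / (1! × 5!) = 6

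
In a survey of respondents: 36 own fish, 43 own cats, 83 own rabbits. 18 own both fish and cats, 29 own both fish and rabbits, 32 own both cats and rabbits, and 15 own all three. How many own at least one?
|A∪B∪C| = 36+43+83-18-29-32+15 = 98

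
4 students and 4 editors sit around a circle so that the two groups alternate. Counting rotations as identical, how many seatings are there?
Fix one of the students: (4-1)! ways for the remaining students, × 4! ways for the editors = 6 × 24 = 144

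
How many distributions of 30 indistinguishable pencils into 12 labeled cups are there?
C(30+12-1, 12-1) = C(41, 11) = 3159461968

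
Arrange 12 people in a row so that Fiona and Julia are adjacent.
Treat as block: (12-1)! × 2! = 39916800 × 2 = 79833600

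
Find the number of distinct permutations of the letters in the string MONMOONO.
8! / (2! × 4! × 2!) = 420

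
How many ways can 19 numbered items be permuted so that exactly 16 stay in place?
Choose the 16 fixed points C(19,16) = 969, derange the rest: !3 = Σ_{j=0}^{3} (-1)^j·3!/j! = 6 - 6 + 3 - 1 = 2. Product = 969 × 2 = 1938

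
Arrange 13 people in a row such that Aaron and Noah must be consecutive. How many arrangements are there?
Treat the 2 as one block: (13-2+1)! × 2! = 479001600 × 2 = 958003200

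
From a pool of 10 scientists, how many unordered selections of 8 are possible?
C(10,8) = 10!/(8!×2!) = 45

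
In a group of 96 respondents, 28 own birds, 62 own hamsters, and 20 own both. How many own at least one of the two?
|A∪B| = |A| + |B| - |A∩B| = 28 + 62 - 20 = 70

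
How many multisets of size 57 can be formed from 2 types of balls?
C(57+2-1, 2-1) = C(58, 1) = 58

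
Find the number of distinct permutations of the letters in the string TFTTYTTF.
8! / (5! × 2! × 1!) = 168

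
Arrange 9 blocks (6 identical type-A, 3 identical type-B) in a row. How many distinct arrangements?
9! / (6! × 3!) = 84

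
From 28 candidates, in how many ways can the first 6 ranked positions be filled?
P(28,6) = 28!/(28-6)! = 271252800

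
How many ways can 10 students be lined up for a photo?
10! = 3628800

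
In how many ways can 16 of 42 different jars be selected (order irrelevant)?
C(42,16) = 42!/(16!×26!) = 166509721602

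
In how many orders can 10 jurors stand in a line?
10! = 3628800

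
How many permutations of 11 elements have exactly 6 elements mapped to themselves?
Choose the 6 fixed points C(11,6) = 462, derange the rest: !5 = Σ_{j=0}^{5} (-1)^j·5!/j! = 120 - 120 + 60 - 20 + 5 - 1 = 44. Product = 462 × 44 = 20328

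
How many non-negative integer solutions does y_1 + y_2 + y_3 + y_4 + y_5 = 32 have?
C(32+5-1, 5-1) = C(36, 4) = 58905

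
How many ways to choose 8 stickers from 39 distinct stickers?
C(39,8) = 39!/(8!×31!) = 61523748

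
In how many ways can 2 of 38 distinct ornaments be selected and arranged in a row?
P(38,2) = 38!/(38-2)! = 1406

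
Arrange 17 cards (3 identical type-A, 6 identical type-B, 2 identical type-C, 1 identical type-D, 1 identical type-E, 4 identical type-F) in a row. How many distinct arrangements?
17! / (3! × 6! × 2! × 1! × 1! × 4!) = 1715313600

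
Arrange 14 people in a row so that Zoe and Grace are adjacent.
Treat as block: (14-1)! × 2! = 6227020800 × 2 = 12454041600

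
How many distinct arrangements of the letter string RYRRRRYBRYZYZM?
14! / (1! × 2! × 6! × 1! × 4!) = 2522520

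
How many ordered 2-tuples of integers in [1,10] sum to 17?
Coefficient of x^17 in (x + x² + ... + x^10)^2. By inclusion-exclusion on dice exceeding 10: Σ_j (-1)^j C(2,j)·C(17-1-10j, 1) = C(2,0)·C(16,1) - C(2,1)·C(6,1) = 1·16 - 2·6 = 4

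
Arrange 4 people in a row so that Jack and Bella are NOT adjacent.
Total - adjacent = 4! - (4-1)!×2 = 24 - 12 = 12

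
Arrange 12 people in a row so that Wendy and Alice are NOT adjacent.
Total - adjacent = 12! - (12-1)!×2 = 479001600 - 79833600 = 399168000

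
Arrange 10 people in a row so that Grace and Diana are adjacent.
Treat as block: (10-1)! × 2! = 362880 × 2 = 725760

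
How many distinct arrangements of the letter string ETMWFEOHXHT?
11! / (2! × 1! × 1! × 2! × 1! × 1! × 2! × 1!) = 4989600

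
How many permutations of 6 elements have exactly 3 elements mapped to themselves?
Choose the 3 fixed points C(6,3) = 20, derange the rest: !3 = Σ_{j=0}^{3} (-1)^j·3!/j! = 6 - 6 + 3 - 1 = 2. Product = 20 × 2 = 40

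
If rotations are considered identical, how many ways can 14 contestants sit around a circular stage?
Circular: fix one position, arrange the rest. (14-1)! = 6227020800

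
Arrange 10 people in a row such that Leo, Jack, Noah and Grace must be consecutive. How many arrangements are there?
Treat the 4 as one block: (10-4+1)! × 4! = 5040 × 24 = 120960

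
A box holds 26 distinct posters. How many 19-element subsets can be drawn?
C(26,19) = 26!/(19!×7!) = 657800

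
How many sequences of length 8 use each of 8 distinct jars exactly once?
8! = 40320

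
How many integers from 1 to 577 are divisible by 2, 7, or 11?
⌊577/2⌋+⌊577/7⌋+⌊577/11⌋ - ⌊577/14⌋-⌊577/22⌋-⌊577/77⌋ + ⌊577/154⌋ = 288+82+52 - 41-26-7 + 3 = 351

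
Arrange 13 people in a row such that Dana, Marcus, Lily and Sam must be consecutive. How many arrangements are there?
Treat the 4 as one block: (13-4+1)! × 4! = 3628800 × 24 = 87091200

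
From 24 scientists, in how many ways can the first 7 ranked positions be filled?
P(24,7) = 24!/(24-7)! = 1744364160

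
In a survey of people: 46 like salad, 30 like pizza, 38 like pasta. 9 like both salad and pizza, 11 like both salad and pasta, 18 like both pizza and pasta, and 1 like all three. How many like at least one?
|A∪B∪C| = 46+30+38-9-11-18+1 = 77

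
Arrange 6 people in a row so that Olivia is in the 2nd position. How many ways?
Fix one position: (6-1)! = 120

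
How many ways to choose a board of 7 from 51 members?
C(51,7) = 51!/(7!×44!) = 115775100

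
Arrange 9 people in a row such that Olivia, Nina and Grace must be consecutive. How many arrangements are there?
Treat the 3 as one block: (9-3+1)! × 3! = 5040 × 6 = 30240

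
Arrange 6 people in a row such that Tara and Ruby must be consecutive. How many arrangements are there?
Treat the 2 as one block: (6-2+1)! × 2! = 120 × 2 = 240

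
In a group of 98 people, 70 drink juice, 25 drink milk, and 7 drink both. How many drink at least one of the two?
|A∪B| = |A| + |B| - |A∩B| = 70 + 25 - 7 = 88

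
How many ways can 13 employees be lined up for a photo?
13! = 6227020800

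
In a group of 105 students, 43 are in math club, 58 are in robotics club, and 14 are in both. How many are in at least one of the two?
|A∪B| = |A| + |B| - |A∩B| = 43 + 58 - 14 = 87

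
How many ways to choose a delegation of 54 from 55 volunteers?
C(55,54) = 55!/(54!×1!) = 55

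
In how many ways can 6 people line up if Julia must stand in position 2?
Fix one position: (6-1)! = 120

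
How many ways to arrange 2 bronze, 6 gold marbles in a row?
8! / (2! × 6!) = 28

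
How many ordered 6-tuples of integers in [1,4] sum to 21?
Coefficient of x^21 in (x + x² + ... + x^4)^6. By inclusion-exclusion on dice exceeding 4: Σ_j (-1)^j C(6,j)·C(21-1-4j, 5) = C(6,0)·C(20,5) - C(6,1)·C(16,5) + C(6,2)·C(12,5) - C(6,3)·C(8,5) = 1·15504 - 6·4368 + 15·792 - 20·56 = 56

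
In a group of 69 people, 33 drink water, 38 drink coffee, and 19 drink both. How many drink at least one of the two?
|A∪B| = |A| + |B| - |A∩B| = 33 + 38 - 19 = 52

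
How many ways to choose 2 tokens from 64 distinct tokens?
C(64,2) = 64!/(2!×62!) = 2016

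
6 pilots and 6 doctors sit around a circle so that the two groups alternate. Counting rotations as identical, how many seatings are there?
Fix one of the pilots: (6-1)! ways for the remaining pilots, × 6! ways for the doctors = 120 × 720 = 86400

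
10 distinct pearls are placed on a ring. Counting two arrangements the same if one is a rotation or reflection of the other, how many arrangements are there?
(10-1)!/2 = 362880/2 = 181440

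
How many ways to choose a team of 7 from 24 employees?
C(24,7) = 24!/(7!×17!) = 346104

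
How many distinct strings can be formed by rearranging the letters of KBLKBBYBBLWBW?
13! / (2! × 2! × 2! × 1! × 6!) = 1081080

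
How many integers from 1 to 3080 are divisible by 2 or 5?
⌊3080/2⌋ + ⌊3080/5⌋ - ⌊3080/10⌋ = 1540 + 616 - 308 = 1848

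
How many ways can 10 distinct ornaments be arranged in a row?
10! = 3628800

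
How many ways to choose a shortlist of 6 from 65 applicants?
C(65,6) = 65!/(6!×59!) = 82598880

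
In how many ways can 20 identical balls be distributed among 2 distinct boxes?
C(20+2-1, 2-1) = C(21, 1) = 21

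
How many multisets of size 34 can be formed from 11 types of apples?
C(34+11-1, 11-1) = C(44, 10) = 2481256778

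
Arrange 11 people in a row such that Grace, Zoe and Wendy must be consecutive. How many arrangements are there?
Treat the 3 as one block: (11-3+1)! × 3! = 362880 × 6 = 2177280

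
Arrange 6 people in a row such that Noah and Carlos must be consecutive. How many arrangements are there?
Treat the 2 as one block: (6-2+1)! × 2! = 120 × 2 = 240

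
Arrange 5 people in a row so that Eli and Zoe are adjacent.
Treat as block: (5-1)! × 2! = 24 × 2 = 48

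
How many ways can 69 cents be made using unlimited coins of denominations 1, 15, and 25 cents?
Coefficient of x^69 in 1/(1-x^1) · 1/(1-x^15) · 1/(1-x^25). Case on j = number of 25-cent coins (j = 0..2); remainder r = 69 - 25j is made from {1,15} in ⌊r/15⌋+1 ways. r = 69, 44, 19 → 5 + 3 + 2 = 10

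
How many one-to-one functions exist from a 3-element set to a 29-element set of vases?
P(29,3) = 29!/(29-3)! = 21924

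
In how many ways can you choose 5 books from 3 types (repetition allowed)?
C(5+3-1, 3-1) = C(7, 2) = 21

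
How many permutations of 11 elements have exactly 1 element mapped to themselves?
Choose the 1 fixed point C(11,1) = 11, derange the rest: !10 = Σ_{j=0}^{10} (-1)^j·10!/j! = 3628800 - 3628800 + 1814400 - 604800 + 151200 - 30240 + 5040 - 720 + 90 - 10 + 1 = 1334961. Product = 11 × 1334961 = 14684571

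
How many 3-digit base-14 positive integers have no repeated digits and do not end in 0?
Last digit: 13 nonzero choices. First digit: 12 (nonzero, ≠last). Middle 1: P(12,1) = 12. Total = 1872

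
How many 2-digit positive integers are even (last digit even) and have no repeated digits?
Last∈{0,2,4,6,8}. Last=0: 9. Last nonzero: 4×8×P(8,0) = 32. Total = 41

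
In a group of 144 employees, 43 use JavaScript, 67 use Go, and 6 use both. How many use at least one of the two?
|A∪B| = |A| + |B| - |A∩B| = 43 + 67 - 6 = 104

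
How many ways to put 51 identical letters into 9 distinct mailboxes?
C(51+9-1, 9-1) = C(59, 8) = 2217471399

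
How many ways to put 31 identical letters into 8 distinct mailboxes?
C(31+8-1, 8-1) = C(38, 7) = 12620256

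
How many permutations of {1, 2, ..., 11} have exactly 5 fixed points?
Choose the 5 fixed points C(11,5) = 462, derange the rest: !6 = Σ_{j=0}^{6} (-1)^j·6!/j! = 720 - 720 + 360 - 120 + 30 - 6 + 1 = 265. Product = 462 × 265 = 122430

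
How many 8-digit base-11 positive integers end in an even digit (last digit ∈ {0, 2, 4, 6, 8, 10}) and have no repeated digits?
Last∈{0,2,4,6,8,10}. Last=0: 604800. Last nonzero: 5×9×P(9,6) = 2721600. Total = 3326400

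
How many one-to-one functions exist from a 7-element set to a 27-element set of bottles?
P(27,7) = 27!/(27-7)! = 4475671200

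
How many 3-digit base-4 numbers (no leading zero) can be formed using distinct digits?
First digit: 3 choices (nonzero). Then descending: 3 × 3 × 2 = 18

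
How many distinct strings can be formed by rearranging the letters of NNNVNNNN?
8! / (7! × 1!) = 8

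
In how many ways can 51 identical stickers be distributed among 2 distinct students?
C(51+2-1, 2-1) = C(52, 1) = 52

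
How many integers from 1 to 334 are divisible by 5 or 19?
⌊334/5⌋ + ⌊334/19⌋ - ⌊334/95⌋ = 66 + 17 - 3 = 80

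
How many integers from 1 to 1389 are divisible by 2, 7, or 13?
⌊1389/2⌋+⌊1389/7⌋+⌊1389/13⌋ - ⌊1389/14⌋-⌊1389/26⌋-⌊1389/91⌋ + ⌊1389/182⌋ = 694+198+106 - 99-53-15 + 7 = 838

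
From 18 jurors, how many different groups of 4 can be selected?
C(18,4) = 18!/(4!×14!) = 3060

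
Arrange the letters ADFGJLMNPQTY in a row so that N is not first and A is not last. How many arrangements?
By inclusion-exclusion: 12! - 2×(12-1)! + (12-2)! = 479001600 - 79833600 + 3628800 = 402796800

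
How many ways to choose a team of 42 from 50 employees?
C(50,42) = 50!/(42!×8!) = 536878650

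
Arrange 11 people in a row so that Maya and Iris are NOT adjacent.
Total - adjacent = 11! - (11-1)!×2 = 39916800 - 7257600 = 32659200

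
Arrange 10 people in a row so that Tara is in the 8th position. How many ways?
Fix one position: (10-1)! = 362880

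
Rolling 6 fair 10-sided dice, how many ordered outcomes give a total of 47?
Coefficient of x^47 in (x + x² + ... + x^10)^6. By inclusion-exclusion on dice exceeding 10: Σ_j (-1)^j C(6,j)·C(47-1-10j, 5) = C(6,0)·C(46,5) - C(6,1)·C(36,5) + C(6,2)·C(26,5) - C(6,3)·C(16,5) + C(6,4)·C(6,5) = 1·1370754 - 6·376992 + 15·65780 - 20·4368 + 15·6 = 8232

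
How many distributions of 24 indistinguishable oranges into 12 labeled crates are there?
C(24+12-1, 12-1) = C(35, 11) = 417225900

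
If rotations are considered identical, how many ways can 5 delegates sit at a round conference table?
Circular: fix one position, arrange the rest. (5-1)! = 24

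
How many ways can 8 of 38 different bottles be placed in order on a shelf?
P(38,8) = 38!/(38-8)! = 1971788797440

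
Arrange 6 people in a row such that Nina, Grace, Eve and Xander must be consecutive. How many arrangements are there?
Treat the 4 as one block: (6-4+1)! × 4! = 6 × 24 = 144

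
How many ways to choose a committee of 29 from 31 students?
C(31,29) = 31!/(29!×2!) = 465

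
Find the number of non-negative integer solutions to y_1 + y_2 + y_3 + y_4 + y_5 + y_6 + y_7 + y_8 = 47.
C(47+8-1, 8-1) = C(54, 7) = 177100560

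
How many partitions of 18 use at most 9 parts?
By conjugation, equals partitions of 18 into parts ≤ 9. Let r_j(i) = number of partitions of i into parts ≤ j, for i = 0..18. r_1(i) = 1 for all i; r_j(i) = r_{j-1}(i) + r_j(i-j). Rows j = 2..9: ≤2: 1 1 2 2 3 3 4 4 5 5 6 6 7 7 8 8 9 9 10; ≤3: 1 1 2 3 4 5 7 8 10 12 14 16 19 21 24 27 30 33 37; ≤4: 1 1 2 3 5 6 9 11 15 18 23 27 34 39 47 54 64 72 84; ≤5: 1 1 2 3 5 7 10 13 18 23 30 37 47 57 70 84 101 119 141; ≤6: 1 1 2 3 5 7 11 14 20 26 35 44 58 71 90 110 136 163 199; ≤7: 1 1 2 3 5 7 11 15 21 28 38 49 65 82 105 131 164 201 248; ≤8: 1 1 2 3 5 7 11 15 22 29 40 52 70 89 116 146 186 230 288; ≤9: 1 1 2 3 5 7 11 15 22 30 41 54 73 94 123 157 201 252 318. r_9(18) = 318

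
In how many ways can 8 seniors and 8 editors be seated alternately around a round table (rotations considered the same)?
Fix one of the seniors: (8-1)! ways for the remaining seniors, × 8! ways for the editors = 5040 × 40320 = 203212800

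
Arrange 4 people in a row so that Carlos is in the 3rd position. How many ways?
Fix one position: (4-1)! = 6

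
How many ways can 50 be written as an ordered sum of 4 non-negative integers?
C(50+4-1, 4-1) = C(53, 3) = 23426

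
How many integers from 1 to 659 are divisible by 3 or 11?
⌊659/3⌋ + ⌊659/11⌋ - ⌊659/33⌋ = 219 + 59 - 19 = 259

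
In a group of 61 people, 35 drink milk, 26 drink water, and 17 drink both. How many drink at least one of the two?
|A∪B| = |A| + |B| - |A∩B| = 35 + 26 - 17 = 44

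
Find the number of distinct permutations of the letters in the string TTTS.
4! / (1! × 3!) = 4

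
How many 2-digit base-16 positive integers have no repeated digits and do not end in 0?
Last digit: 15 nonzero choices. First digit: 14 (nonzero, ≠last). Middle 0: P(14,0) = 1. Total = 210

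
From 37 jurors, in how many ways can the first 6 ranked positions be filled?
P(37,6) = 37!/(37-6)! = 1673844480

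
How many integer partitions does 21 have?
Pentagonal recurrence p(n) = p(n-1) + p(n-2) - p(n-5) - p(n-7) + p(n-12) + p(n-15) - ... gives p(0..20) = 1, 1, 2, 3, 5, 7, 11, 15, 22, 30, 42, 56, 77, 101, 135, 176, 231, 297, 385, 490, 627. p(21) = p(20) + p(19) - p(16) - p(14) + p(9) + p(6) = 627 + 490 - 231 - 135 + 30 + 11 = 792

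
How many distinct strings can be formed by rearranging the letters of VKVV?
4! / (1! × 3!) = 4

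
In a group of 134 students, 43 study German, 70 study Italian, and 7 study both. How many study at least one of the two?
|A∪B| = |A| + |B| - |A∩B| = 43 + 70 - 7 = 106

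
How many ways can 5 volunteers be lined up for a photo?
5! = 120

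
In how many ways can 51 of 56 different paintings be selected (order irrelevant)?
C(56,51) = 56!/(51!×5!) = 3819816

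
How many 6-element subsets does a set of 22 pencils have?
C(22,6) = 22!/(6!×16!) = 74613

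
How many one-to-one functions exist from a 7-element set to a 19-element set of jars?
P(19,7) = 19!/(19-7)! = 253955520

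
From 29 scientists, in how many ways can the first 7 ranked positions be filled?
P(29,7) = 29!/(29-7)! = 7866331200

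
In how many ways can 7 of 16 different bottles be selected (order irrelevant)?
C(16,7) = 16!/(7!×9!) = 11440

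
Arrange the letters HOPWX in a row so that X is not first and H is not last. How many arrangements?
By inclusion-exclusion: 5! - 2×(5-1)! + (5-2)! = 120 - 48 + 6 = 78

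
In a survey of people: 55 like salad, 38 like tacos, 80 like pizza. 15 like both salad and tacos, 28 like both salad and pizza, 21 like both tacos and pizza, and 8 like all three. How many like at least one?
|A∪B∪C| = 55+38+80-15-28-21+8 = 117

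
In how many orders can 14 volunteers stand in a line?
14! = 87178291200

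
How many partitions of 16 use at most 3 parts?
By conjugation, equals partitions of 16 into parts ≤ 3. Let r_j(i) = number of partitions of i into parts ≤ j, for i = 0..16. r_1(i) = 1 for all i; r_j(i) = r_{j-1}(i) + r_j(i-j). Rows j = 2..3: ≤2: 1 1 2 2 3 3 4 4 5 5 6 6 7 7 8 8 9; ≤3: 1 1 2 3 4 5 7 8 10 12 14 16 19 21 24 27 30. r_3(16) = 30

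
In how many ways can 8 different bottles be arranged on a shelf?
8! = 40320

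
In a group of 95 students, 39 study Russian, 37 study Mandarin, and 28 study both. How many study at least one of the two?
|A∪B| = |A| + |B| - |A∩B| = 39 + 37 - 28 = 48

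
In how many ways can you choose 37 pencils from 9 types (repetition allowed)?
C(37+9-1, 9-1) = C(45, 8) = 215553195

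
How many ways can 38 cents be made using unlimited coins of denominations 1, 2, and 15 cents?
Coefficient of x^38 in 1/(1-x^1) · 1/(1-x^2) · 1/(1-x^15). Case on j = number of 15-cent coins (j = 0..2); remainder r = 38 - 15j is made from {1,2} in ⌊r/2⌋+1 ways. r = 38, 23, 8 → 20 + 12 + 5 = 37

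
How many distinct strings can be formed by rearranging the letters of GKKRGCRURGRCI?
13! / (2! × 2! × 1! × 3! × 4! × 1!) = 10810800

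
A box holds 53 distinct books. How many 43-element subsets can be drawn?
C(53,43) = 53!/(43!×10!) = 19499099620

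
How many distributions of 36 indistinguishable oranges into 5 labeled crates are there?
C(36+5-1, 5-1) = C(40, 4) = 91390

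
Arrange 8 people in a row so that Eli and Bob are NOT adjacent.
Total - adjacent = 8! - (8-1)!×2 = 40320 - 10080 = 30240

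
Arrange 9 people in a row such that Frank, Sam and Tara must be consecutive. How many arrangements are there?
Treat the 3 as one block: (9-3+1)! × 3! = 5040 × 6 = 30240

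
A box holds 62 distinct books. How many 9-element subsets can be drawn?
C(62,9) = 62!/(9!×53!) = 20286591270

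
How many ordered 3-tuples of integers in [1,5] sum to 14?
Coefficient of x^14 in (x + x² + ... + x^5)^3. By inclusion-exclusion on dice exceeding 5: Σ_j (-1)^j C(3,j)·C(14-1-5j, 2) = C(3,0)·C(13,2) - C(3,1)·C(8,2) + C(3,2)·C(3,2) = 1·78 - 3·28 + 3·3 = 3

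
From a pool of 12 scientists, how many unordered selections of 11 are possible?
C(12,11) = 12!/(11!×1!) = 12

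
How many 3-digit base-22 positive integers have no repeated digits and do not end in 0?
Last digit: 21 nonzero choices. First digit: 20 (nonzero, ≠last). Middle 1: P(20,1) = 20. Total = 8400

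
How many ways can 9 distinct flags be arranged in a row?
9! = 362880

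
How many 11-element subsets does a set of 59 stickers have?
C(59,11) = 59!/(11!×48!) = 279871768995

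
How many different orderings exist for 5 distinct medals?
5! = 120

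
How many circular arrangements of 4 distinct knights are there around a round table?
Circular: fix one position, arrange the rest. (4-1)! = 6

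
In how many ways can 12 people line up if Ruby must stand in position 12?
Fix one position: (12-1)! = 39916800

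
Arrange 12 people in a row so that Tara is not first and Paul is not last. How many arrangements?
By inclusion-exclusion: 12! - 2×(12-1)! + (12-2)! = 479001600 - 79833600 + 3628800 = 402796800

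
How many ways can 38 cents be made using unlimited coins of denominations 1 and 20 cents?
Coefficient of x^38 in 1/(1-x^1) · 1/(1-x^20). Use j coins of 20 for j = 0..⌊38/20⌋ = 1, the rest in 1s: 1 + 1 = 2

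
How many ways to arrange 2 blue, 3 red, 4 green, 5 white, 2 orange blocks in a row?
16! / (2! × 3! × 4! × 5! × 2!) = 302702400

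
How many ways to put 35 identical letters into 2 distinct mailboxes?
C(35+2-1, 2-1) = C(36, 1) = 36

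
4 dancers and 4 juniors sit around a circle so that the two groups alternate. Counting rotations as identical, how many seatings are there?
Fix one of the dancers: (4-1)! ways for the remaining dancers, × 4! ways for the juniors = 6 × 24 = 144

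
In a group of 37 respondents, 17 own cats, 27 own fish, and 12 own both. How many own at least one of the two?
|A∪B| = |A| + |B| - |A∩B| = 17 + 27 - 12 = 32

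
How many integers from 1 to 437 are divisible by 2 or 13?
⌊437/2⌋ + ⌊437/13⌋ - ⌊437/26⌋ = 218 + 33 - 16 = 235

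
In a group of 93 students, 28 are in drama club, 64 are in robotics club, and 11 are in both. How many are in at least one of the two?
|A∪B| = |A| + |B| - |A∩B| = 28 + 64 - 11 = 81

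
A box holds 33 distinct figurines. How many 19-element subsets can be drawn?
C(33,19) = 33!/(19!×14!) = 818809200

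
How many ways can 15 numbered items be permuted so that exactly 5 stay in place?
Choose the 5 fixed points C(15,5) = 3003, derange the rest: !10 = Σ_{j=0}^{10} (-1)^j·10!/j! = 3628800 - 3628800 + 1814400 - 604800 + 151200 - 30240 + 5040 - 720 + 90 - 10 + 1 = 1334961. Product = 3003 × 1334961 = 4008887883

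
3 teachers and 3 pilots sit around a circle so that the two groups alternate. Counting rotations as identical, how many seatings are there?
Fix one of the teachers: (3-1)! ways for the remaining teachers, × 3! ways for the pilots = 2 × 6 = 12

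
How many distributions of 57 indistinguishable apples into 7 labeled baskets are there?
C(57+7-1, 7-1) = C(63, 6) = 67945521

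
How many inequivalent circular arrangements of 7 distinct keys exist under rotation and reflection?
(7-1)!/2 = 720/2 = 360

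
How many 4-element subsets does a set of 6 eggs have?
C(6,4) = 6!/(4!×2!) = 15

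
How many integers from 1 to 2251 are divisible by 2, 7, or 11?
⌊2251/2⌋+⌊2251/7⌋+⌊2251/11⌋ - ⌊2251/14⌋-⌊2251/22⌋-⌊2251/77⌋ + ⌊2251/154⌋ = 1125+321+204 - 160-102-29 + 14 = 1373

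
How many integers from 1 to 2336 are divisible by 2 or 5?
⌊2336/2⌋ + ⌊2336/5⌋ - ⌊2336/10⌋ = 1168 + 467 - 233 = 1402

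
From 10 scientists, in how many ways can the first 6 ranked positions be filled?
P(10,6) = 10!/(10-6)! = 151200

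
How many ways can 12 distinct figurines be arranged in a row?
12! = 479001600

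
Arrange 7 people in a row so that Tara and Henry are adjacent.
Treat as block: (7-1)! × 2! = 720 × 2 = 1440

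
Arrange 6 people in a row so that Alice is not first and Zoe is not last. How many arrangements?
By inclusion-exclusion: 6! - 2×(6-1)! + (6-2)! = 720 - 240 + 24 = 504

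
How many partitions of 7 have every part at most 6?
Let r_j(i) = number of partitions of i into parts ≤ j, for i = 0..7. r_1(i) = 1 for all i; r_j(i) = r_{j-1}(i) + r_j(i-j). Rows j = 2..6: ≤2: 1 1 2 2 3 3 4 4; ≤3: 1 1 2 3 4 5 7 8; ≤4: 1 1 2 3 5 6 9 11; ≤5: 1 1 2 3 5 7 10 13; ≤6: 1 1 2 3 5 7 11 14. r_6(7) = 14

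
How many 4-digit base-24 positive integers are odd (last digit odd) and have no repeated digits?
Last∈{1,3,5,7,9,11,13,15,17,19,21,23}. Last=0: 0. Last nonzero: 12×22×P(22,2) = 121968. Total = 121968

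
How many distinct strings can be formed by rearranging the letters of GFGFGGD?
7! / (4! × 1! × 2!) = 105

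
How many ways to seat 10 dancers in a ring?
Circular: fix one position, arrange the rest. (10-1)! = 362880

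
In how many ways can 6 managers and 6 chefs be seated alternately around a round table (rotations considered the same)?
Fix one of the managers: (6-1)! ways for the remaining managers, × 6! ways for the chefs = 120 × 720 = 86400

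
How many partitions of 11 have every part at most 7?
Let r_j(i) = number of partitions of i into parts ≤ j, for i = 0..11. r_1(i) = 1 for all i; r_j(i) = r_{j-1}(i) + r_j(i-j). Rows j = 2..7: ≤2: 1 1 2 2 3 3 4 4 5 5 6 6; ≤3: 1 1 2 3 4 5 7 8 10 12 14 16; ≤4: 1 1 2 3 5 6 9 11 15 18 23 27; ≤5: 1 1 2 3 5 7 10 13 18 23 30 37; ≤6: 1 1 2 3 5 7 11 14 20 26 35 44; ≤7: 1 1 2 3 5 7 11 15 21 28 38 49. r_7(11) = 49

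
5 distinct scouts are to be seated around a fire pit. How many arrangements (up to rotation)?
Circular: fix one position, arrange the rest. (5-1)! = 24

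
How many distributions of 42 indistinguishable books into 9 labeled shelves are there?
C(42+9-1, 9-1) = C(50, 8) = 536878650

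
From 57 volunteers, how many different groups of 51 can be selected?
C(57,51) = 57!/(51!×6!) = 36288252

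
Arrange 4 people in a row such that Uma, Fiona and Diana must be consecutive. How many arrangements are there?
Treat the 3 as one block: (4-3+1)! × 3! = 2 × 6 = 12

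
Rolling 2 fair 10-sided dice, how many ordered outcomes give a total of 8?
Coefficient of x^8 in (x + x² + ... + x^10)^2. By inclusion-exclusion on dice exceeding 10: Σ_j (-1)^j C(2,j)·C(8-1-10j, 1) = C(2,0)·C(7,1) = 1·7 = 7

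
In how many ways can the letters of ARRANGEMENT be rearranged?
11! / (2! × 2! × 2! × 1! × 2! × 1! × 1!) = 2494800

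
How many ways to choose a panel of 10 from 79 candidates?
C(79,10) = 79!/(10!×69!) = 1440680596355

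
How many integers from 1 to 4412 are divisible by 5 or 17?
⌊4412/5⌋ + ⌊4412/17⌋ - ⌊4412/85⌋ = 882 + 259 - 51 = 1090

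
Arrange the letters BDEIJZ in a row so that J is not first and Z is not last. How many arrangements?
By inclusion-exclusion: 6! - 2×(6-1)! + (6-2)! = 720 - 240 + 24 = 504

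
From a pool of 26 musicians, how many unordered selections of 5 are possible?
C(26,5) = 26!/(5!×21!) = 65780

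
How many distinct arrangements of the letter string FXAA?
4! / (2! × 1! × 1!) = 12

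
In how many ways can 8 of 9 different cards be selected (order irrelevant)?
C(9,8) = 9!/(8!×1!) = 9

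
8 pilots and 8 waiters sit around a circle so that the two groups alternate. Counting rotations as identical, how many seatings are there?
Fix one of the pilots: (8-1)! ways for the remaining pilots, × 8! ways for the waiters = 5040 × 40320 = 203212800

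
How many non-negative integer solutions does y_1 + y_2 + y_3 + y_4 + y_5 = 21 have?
C(21+5-1, 5-1) = C(25, 4) = 12650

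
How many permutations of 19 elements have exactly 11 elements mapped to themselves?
Choose the 11 fixed points C(19,11) = 75582, derange the rest: !8 = Σ_{j=0}^{8} (-1)^j·8!/j! = 40320 - 40320 + 20160 - 6720 + 1680 - 336 + 56 - 8 + 1 = 14833. Product = 75582 × 14833 = 1121107806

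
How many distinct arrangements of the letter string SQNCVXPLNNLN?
12! / (1! × 1! × 2! × 1! × 1! × 1! × 1! × 4!) = 9979200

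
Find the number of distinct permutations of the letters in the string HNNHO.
5! / (2! × 1! × 2!) = 30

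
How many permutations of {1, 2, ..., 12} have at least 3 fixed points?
Exactly j fixed points: C(12,j)·!(12-j); sum over j ≥ 3 (derangement numbers via !m = (m-1)·(!(m-1) + !(m-2)): !0..!9 = 1, 0, 1, 2, 9, 44, 265, 1854, 14833, 133496). Σ_{j=3}^{12} C(12,j)·!(12-j) = C(12,3)·!9 + C(12,4)·!8 + C(12,5)·!7 + C(12,6)·!6 + C(12,7)·!5 + C(12,8)·!4 + C(12,9)·!3 + C(12,10)·!2 + C(12,11)·!1 + C(12,12)·!0 = 220·133496 + 495·14833 + 792·1854 + 924·265 + 792·44 + 495·9 + 220·2 + 66·1 + 12·0 + 1·1 = 38464493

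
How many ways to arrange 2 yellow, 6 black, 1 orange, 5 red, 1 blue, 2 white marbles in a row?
17! / (2! × 6! × 1! × 5! × 1! × 2!) = 1029188160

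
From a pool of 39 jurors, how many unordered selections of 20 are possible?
C(39,20) = 39!/(20!×19!) = 68923264410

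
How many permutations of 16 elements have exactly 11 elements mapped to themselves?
Choose the 11 fixed points C(16,11) = 4368, derange the rest: !5 = Σ_{j=0}^{5} (-1)^j·5!/j! = 120 - 120 + 60 - 20 + 5 - 1 = 44. Product = 4368 × 44 = 192192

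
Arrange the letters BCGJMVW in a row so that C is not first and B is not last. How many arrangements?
By inclusion-exclusion: 7! - 2×(7-1)! + (7-2)! = 5040 - 1440 + 120 = 3720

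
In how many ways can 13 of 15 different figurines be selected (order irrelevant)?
C(15,13) = 15!/(13!×2!) = 105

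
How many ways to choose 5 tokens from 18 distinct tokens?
C(18,5) = 18!/(5!×13!) = 8568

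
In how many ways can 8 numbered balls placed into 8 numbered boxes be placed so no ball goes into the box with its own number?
!8 = Σ_{j=0}^{8} (-1)^j·8!/j! = 40320 - 40320 + 20160 - 6720 + 1680 - 336 + 56 - 8 + 1 = 14833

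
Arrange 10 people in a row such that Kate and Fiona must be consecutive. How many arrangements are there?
Treat the 2 as one block: (10-2+1)! × 2! = 362880 × 2 = 725760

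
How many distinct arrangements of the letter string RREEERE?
7! / (4! × 3!) = 35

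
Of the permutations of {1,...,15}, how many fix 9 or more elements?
Exactly j fixed points: C(15,j)·!(15-j); sum over j ≥ 9 (derangement numbers via !m = (m-1)·(!(m-1) + !(m-2)): !0..!6 = 1, 0, 1, 2, 9, 44, 265). Σ_{j=9}^{15} C(15,j)·!(15-j) = C(15,9)·!6 + C(15,10)·!5 + C(15,11)·!4 + C(15,12)·!3 + C(15,13)·!2 + C(15,14)·!1 + C(15,15)·!0 = 5005·265 + 3003·44 + 1365·9 + 455·2 + 105·1 + 15·0 + 1·1 = 1471758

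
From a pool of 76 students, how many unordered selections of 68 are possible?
C(76,68) = 76!/(68!×8!) = 18855883575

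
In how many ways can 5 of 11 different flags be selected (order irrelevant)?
C(11,5) = 11!/(5!×6!) = 462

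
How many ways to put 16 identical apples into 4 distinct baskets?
C(16+4-1, 4-1) = C(19, 3) = 969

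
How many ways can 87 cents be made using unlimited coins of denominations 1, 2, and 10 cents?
Coefficient of x^87 in 1/(1-x^1) · 1/(1-x^2) · 1/(1-x^10). Case on j = number of 10-cent coins (j = 0..8); remainder r = 87 - 10j is made from {1,2} in ⌊r/2⌋+1 ways. r = 87, 77, 67, 57, 47, 37, 27, 17, 7 → 44 + 39 + 34 + 29 + 24 + 19 + 14 + 9 + 4 = 216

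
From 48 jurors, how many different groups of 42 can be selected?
C(48,42) = 48!/(42!×6!) = 12271512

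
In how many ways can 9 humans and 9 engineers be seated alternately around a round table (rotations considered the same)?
Fix one of the humans: (9-1)! ways for the remaining humans, × 9! ways for the engineers = 40320 × 362880 = 14631321600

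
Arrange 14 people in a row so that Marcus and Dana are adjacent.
Treat as block: (14-1)! × 2! = 6227020800 × 2 = 12454041600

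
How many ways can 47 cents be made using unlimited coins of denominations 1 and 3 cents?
Coefficient of x^47 in 1/(1-x^1) · 1/(1-x^3). Use j coins of 3 for j = 0..⌊47/3⌋ = 15, the rest in 1s: 15 + 1 = 16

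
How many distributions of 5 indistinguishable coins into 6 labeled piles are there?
C(5+6-1, 6-1) = C(10, 5) = 252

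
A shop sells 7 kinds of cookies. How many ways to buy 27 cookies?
C(27+7-1, 7-1) = C(33, 6) = 1107568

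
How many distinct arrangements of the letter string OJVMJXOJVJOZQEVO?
16! / (1! × 1! × 4! × 1! × 1! × 1! × 4! × 3!) = 6054048000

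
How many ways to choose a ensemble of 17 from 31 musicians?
C(31,17) = 31!/(17!×14!) = 265182525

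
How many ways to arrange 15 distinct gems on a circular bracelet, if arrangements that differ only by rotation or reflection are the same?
(15-1)!/2 = 87178291200/2 = 43589145600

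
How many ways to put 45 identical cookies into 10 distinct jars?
C(45+10-1, 10-1) = C(54, 9) = 5317936260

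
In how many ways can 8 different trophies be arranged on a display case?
8! = 40320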